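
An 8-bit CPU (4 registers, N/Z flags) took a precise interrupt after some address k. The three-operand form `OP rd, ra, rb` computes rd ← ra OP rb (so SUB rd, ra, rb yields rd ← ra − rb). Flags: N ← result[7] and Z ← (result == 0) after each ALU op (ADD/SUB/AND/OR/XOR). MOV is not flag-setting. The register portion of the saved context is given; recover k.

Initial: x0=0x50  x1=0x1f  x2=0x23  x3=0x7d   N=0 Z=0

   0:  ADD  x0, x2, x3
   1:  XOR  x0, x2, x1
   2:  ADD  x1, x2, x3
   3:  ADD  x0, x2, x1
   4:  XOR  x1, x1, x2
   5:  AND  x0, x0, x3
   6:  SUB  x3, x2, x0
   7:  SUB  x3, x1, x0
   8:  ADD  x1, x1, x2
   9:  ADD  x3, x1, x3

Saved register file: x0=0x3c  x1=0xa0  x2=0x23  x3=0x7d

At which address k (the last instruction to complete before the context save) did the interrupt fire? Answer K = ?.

K = 2

after  0: x0=0xa0 x1=0x1f x2=0x23 x3=0x7d  N=1 Z=0
after  1: x0=0x3c x1=0x1f x2=0x23 x3=0x7d  N=0 Z=0
after  2: x0=0x3c x1=0xa0 x2=0x23 x3=0x7d  N=1 Z=0
-- IRQ taken; context saved, return-PC = 3 --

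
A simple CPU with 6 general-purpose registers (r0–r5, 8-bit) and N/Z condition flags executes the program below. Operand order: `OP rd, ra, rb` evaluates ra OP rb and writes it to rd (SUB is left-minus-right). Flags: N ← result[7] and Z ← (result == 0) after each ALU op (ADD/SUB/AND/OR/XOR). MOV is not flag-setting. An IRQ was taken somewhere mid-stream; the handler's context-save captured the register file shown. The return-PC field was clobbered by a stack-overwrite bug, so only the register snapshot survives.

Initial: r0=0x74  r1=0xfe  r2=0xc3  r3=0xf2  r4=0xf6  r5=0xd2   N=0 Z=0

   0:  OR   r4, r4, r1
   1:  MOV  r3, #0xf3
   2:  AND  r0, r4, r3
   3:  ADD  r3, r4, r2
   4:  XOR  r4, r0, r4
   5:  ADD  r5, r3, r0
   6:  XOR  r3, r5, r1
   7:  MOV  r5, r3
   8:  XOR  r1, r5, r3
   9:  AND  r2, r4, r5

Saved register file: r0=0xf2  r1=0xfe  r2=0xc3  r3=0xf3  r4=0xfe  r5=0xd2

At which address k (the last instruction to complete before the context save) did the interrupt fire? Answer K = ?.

after  0: r0=0x74 r1=0xfe r2=0xc3 r3=0xf2 r4=0xfe r5=0xd2  N=1 Z=0
after  1: r0=0x74 r1=0xfe r2=0xc3 r3=0xf3 r4=0xfe r5=0xd2  N=1 Z=0
after  2: r0=0xf2 r1=0xfe r2=0xc3 r3=0xf3 r4=0xfe r5=0xd2  N=1 Z=0
-- IRQ taken; context saved, return-PC = 3 --

K = 2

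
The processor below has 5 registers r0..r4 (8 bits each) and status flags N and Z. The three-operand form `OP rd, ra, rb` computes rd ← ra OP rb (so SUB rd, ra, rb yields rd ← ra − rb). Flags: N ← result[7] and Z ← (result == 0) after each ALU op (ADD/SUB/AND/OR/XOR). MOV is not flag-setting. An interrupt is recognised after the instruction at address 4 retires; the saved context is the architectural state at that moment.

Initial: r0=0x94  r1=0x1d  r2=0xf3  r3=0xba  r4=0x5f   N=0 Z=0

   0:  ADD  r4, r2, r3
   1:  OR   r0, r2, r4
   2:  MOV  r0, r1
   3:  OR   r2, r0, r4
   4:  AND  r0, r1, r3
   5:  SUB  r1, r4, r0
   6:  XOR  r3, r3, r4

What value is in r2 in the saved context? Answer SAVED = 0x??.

SAVED = 0xbd

after  0: r0=0x94 r1=0x1d r2=0xf3 r3=0xba r4=0xad  N=1 Z=0
after  1: r0=0xff r1=0x1d r2=0xf3 r3=0xba r4=0xad  N=1 Z=0
after  2: r0=0x1d r1=0x1d r2=0xf3 r3=0xba r4=0xad  N=1 Z=0
after  3: r0=0x1d r1=0x1d r2=0xbd r3=0xba r4=0xad  N=1 Z=0
after  4: r0=0x18 r1=0x1d r2=0xbd r3=0xba r4=0xad  N=0 Z=0
-- IRQ taken; context saved, return-PC = 5 --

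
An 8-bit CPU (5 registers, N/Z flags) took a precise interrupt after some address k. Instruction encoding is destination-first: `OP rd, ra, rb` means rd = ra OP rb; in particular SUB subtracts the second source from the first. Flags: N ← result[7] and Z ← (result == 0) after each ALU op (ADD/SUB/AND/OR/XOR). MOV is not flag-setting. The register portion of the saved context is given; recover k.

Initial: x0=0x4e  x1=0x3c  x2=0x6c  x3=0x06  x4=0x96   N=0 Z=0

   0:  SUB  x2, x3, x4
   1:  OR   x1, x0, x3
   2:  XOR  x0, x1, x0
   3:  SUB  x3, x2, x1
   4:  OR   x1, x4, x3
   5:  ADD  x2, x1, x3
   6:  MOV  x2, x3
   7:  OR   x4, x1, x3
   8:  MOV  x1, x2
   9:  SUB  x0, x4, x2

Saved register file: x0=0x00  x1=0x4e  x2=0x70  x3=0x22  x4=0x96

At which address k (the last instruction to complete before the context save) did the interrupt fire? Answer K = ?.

after  0: x0=0x4e x1=0x3c x2=0x70 x3=0x06 x4=0x96  N=0 Z=0
after  1: x0=0x4e x1=0x4e x2=0x70 x3=0x06 x4=0x96  N=0 Z=0
after  2: x0=0x00 x1=0x4e x2=0x70 x3=0x06 x4=0x96  N=0 Z=1
after  3: x0=0x00 x1=0x4e x2=0x70 x3=0x22 x4=0x96  N=0 Z=0
-- IRQ taken; context saved, return-PC = 4 --

K = 3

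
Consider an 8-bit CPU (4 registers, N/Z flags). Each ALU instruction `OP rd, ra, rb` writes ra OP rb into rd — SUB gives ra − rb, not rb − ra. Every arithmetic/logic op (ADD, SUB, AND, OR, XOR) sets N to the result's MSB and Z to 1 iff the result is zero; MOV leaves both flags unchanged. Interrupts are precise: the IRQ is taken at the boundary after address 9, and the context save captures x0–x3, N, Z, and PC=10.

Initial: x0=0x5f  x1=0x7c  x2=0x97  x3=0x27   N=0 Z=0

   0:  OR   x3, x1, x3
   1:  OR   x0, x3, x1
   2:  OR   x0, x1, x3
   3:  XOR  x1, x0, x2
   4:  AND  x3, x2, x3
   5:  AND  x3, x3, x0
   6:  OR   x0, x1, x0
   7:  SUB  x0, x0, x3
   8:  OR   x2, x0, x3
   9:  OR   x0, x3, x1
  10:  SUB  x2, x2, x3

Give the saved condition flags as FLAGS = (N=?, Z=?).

FLAGS = (N=1, Z=0)

after  0: x0=0x5f x1=0x7c x2=0x97 x3=0x7f  N=0 Z=0
after  1: x0=0x7f x1=0x7c x2=0x97 x3=0x7f  N=0 Z=0
after  2: x0=0x7f x1=0x7c x2=0x97 x3=0x7f  N=0 Z=0
after  3: x0=0x7f x1=0xe8 x2=0x97 x3=0x7f  N=1 Z=0
after  4: x0=0x7f x1=0xe8 x2=0x97 x3=0x17  N=0 Z=0
after  5: x0=0x7f x1=0xe8 x2=0x97 x3=0x17  N=0 Z=0
after  6: x0=0xff x1=0xe8 x2=0x97 x3=0x17  N=1 Z=0
after  7: x0=0xe8 x1=0xe8 x2=0x97 x3=0x17  N=1 Z=0
after  8: x0=0xe8 x1=0xe8 x2=0xff x3=0x17  N=1 Z=0
after  9: x0=0xff x1=0xe8 x2=0xff x3=0x17  N=1 Z=0
-- IRQ taken; context saved, return-PC = 10 --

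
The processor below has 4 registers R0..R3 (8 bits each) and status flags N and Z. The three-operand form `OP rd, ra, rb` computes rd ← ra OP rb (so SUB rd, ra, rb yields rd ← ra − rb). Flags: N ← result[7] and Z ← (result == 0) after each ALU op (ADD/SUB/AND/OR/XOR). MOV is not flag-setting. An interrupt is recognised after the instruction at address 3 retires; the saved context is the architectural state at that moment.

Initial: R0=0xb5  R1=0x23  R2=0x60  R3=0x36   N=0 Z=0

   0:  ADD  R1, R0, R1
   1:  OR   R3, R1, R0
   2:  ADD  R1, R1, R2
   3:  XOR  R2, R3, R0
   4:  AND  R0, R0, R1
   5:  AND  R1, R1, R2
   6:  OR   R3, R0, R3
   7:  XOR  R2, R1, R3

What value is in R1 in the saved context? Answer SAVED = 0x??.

after  0: R0=0xb5 R1=0xd8 R2=0x60 R3=0x36  N=1 Z=0
after  1: R0=0xb5 R1=0xd8 R2=0x60 R3=0xfd  N=1 Z=0
after  2: R0=0xb5 R1=0x38 R2=0x60 R3=0xfd  N=0 Z=0
after  3: R0=0xb5 R1=0x38 R2=0x48 R3=0xfd  N=0 Z=0
-- IRQ taken; context saved, return-PC = 4 --

SAVED = 0x38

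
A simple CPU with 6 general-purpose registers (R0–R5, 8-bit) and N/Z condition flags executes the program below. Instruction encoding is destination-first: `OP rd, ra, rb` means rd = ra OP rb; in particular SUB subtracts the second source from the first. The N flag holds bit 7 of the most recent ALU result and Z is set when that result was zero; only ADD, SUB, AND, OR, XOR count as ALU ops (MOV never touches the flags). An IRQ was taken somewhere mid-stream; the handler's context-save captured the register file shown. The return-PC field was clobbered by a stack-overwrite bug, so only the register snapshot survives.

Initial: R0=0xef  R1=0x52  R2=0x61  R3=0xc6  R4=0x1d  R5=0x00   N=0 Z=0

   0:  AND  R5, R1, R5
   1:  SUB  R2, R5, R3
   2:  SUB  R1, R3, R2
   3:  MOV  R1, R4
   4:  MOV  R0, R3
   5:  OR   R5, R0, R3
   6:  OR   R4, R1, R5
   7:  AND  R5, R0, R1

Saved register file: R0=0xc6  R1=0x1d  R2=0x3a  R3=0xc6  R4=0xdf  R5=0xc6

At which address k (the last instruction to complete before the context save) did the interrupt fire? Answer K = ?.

K = 6

after  0: R0=0xef R1=0x52 R2=0x61 R3=0xc6 R4=0x1d R5=0x00  N=0 Z=1
after  1: R0=0xef R1=0x52 R2=0x3a R3=0xc6 R4=0x1d R5=0x00  N=0 Z=0
after  2: R0=0xef R1=0x8c R2=0x3a R3=0xc6 R4=0x1d R5=0x00  N=1 Z=0
after  3: R0=0xef R1=0x1d R2=0x3a R3=0xc6 R4=0x1d R5=0x00  N=1 Z=0
after  4: R0=0xc6 R1=0x1d R2=0x3a R3=0xc6 R4=0x1d R5=0x00  N=1 Z=0
after  5: R0=0xc6 R1=0x1d R2=0x3a R3=0xc6 R4=0x1d R5=0xc6  N=1 Z=0
after  6: R0=0xc6 R1=0x1d R2=0x3a R3=0xc6 R4=0xdf R5=0xc6  N=1 Z=0
-- IRQ taken; context saved, return-PC = 7 --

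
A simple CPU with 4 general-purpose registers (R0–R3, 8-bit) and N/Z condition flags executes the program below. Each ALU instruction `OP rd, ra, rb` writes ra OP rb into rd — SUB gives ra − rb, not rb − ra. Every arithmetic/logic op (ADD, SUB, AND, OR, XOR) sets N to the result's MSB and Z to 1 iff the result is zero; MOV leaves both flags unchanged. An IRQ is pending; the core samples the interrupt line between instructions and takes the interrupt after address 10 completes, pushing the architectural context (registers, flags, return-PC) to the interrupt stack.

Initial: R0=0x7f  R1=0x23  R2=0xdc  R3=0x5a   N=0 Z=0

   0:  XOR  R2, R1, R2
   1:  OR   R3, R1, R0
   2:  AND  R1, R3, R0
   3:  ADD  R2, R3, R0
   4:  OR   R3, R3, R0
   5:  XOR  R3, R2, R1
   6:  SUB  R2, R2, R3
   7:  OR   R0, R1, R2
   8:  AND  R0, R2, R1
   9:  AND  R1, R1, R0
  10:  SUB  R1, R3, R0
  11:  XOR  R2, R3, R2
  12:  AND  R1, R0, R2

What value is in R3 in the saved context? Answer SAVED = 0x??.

SAVED = 0x81

after  0: R0=0x7f R1=0x23 R2=0xff R3=0x5a  N=1 Z=0
after  1: R0=0x7f R1=0x23 R2=0xff R3=0x7f  N=0 Z=0
after  2: R0=0x7f R1=0x7f R2=0xff R3=0x7f  N=0 Z=0
after  3: R0=0x7f R1=0x7f R2=0xfe R3=0x7f  N=1 Z=0
after  4: R0=0x7f R1=0x7f R2=0xfe R3=0x7f  N=0 Z=0
after  5: R0=0x7f R1=0x7f R2=0xfe R3=0x81  N=1 Z=0
after  6: R0=0x7f R1=0x7f R2=0x7d R3=0x81  N=0 Z=0
after  7: R0=0x7f R1=0x7f R2=0x7d R3=0x81  N=0 Z=0
after  8: R0=0x7d R1=0x7f R2=0x7d R3=0x81  N=0 Z=0
after  9: R0=0x7d R1=0x7d R2=0x7d R3=0x81  N=0 Z=0
after 10: R0=0x7d R1=0x04 R2=0x7d R3=0x81  N=0 Z=0
-- IRQ taken; context saved, return-PC = 11 --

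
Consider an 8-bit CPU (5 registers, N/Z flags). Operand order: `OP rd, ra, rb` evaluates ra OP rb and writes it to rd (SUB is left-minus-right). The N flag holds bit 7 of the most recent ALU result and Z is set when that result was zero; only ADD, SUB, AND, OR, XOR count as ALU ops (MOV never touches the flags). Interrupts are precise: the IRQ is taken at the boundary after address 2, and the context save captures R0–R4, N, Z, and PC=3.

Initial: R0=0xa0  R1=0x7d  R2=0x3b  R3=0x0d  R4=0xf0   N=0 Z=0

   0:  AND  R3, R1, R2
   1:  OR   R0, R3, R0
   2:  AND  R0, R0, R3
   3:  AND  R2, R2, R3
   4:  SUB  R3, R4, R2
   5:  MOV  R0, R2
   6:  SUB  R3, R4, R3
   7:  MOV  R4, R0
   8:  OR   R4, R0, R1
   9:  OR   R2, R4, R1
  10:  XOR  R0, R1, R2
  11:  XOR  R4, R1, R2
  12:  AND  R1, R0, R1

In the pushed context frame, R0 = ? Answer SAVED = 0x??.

SAVED = 0x39

after  0: R0=0xa0 R1=0x7d R2=0x3b R3=0x39 R4=0xf0  N=0 Z=0
after  1: R0=0xb9 R1=0x7d R2=0x3b R3=0x39 R4=0xf0  N=1 Z=0
after  2: R0=0x39 R1=0x7d R2=0x3b R3=0x39 R4=0xf0  N=0 Z=0
-- IRQ taken; context saved, return-PC = 3 --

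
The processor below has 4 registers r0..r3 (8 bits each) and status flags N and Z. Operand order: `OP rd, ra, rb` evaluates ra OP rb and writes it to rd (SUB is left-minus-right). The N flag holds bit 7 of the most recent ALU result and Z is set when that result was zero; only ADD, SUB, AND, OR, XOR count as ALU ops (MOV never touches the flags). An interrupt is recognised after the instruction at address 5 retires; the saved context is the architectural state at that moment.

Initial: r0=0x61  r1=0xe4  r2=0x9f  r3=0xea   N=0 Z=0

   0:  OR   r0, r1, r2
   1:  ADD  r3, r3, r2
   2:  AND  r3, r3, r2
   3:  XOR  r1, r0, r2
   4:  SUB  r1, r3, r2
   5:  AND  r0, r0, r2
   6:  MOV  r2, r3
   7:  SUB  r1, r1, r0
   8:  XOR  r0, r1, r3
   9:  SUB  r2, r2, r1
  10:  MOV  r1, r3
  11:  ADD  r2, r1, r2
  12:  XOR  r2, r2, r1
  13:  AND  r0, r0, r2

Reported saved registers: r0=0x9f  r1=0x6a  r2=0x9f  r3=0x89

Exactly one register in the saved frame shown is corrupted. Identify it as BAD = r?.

after  0: r0=0xff r1=0xe4 r2=0x9f r3=0xea  N=1 Z=0
after  1: r0=0xff r1=0xe4 r2=0x9f r3=0x89  N=1 Z=0
after  2: r0=0xff r1=0xe4 r2=0x9f r3=0x89  N=1 Z=0
after  3: r0=0xff r1=0x60 r2=0x9f r3=0x89  N=0 Z=0
after  4: r0=0xff r1=0xea r2=0x9f r3=0x89  N=1 Z=0
after  5: r0=0x9f r1=0xea r2=0x9f r3=0x89  N=1 Z=0
-- IRQ taken; context saved, return-PC = 6 --
mismatch: r1: reported 0x6a vs actual 0xea

BAD = r1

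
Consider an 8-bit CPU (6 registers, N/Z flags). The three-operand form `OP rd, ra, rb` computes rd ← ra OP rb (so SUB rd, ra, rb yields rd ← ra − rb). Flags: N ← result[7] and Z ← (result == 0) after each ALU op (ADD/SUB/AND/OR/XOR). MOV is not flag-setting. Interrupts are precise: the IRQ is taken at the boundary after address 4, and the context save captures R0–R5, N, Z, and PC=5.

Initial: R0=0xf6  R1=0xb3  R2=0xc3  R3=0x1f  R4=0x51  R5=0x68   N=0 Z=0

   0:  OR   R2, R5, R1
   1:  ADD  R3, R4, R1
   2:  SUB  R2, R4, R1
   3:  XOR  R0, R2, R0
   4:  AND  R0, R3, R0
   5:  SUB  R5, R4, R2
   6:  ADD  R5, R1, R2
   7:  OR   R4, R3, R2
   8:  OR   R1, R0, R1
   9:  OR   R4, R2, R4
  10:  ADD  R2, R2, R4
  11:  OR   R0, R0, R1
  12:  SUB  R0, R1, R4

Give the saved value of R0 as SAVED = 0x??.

SAVED = 0x00

after  0: R0=0xf6 R1=0xb3 R2=0xfb R3=0x1f R4=0x51 R5=0x68  N=1 Z=0
after  1: R0=0xf6 R1=0xb3 R2=0xfb R3=0x04 R4=0x51 R5=0x68  N=0 Z=0
after  2: R0=0xf6 R1=0xb3 R2=0x9e R3=0x04 R4=0x51 R5=0x68  N=1 Z=0
after  3: R0=0x68 R1=0xb3 R2=0x9e R3=0x04 R4=0x51 R5=0x68  N=0 Z=0
after  4: R0=0x00 R1=0xb3 R2=0x9e R3=0x04 R4=0x51 R5=0x68  N=0 Z=1
-- IRQ taken; context saved, return-PC = 5 --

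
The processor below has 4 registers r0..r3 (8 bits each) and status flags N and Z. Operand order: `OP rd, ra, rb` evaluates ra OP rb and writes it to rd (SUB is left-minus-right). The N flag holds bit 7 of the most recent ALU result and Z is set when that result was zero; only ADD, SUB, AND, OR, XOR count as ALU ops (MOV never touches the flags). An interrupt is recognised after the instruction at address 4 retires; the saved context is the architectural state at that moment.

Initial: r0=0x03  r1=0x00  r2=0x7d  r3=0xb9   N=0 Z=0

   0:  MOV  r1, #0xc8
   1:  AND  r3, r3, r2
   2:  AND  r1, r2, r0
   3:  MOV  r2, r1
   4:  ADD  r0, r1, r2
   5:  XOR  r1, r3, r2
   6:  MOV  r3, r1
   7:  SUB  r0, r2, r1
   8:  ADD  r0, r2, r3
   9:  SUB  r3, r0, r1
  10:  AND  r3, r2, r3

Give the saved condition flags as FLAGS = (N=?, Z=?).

FLAGS = (N=0, Z=0)

after  0: r0=0x03 r1=0xc8 r2=0x7d r3=0xb9  N=0 Z=0
after  1: r0=0x03 r1=0xc8 r2=0x7d r3=0x39  N=0 Z=0
after  2: r0=0x03 r1=0x01 r2=0x7d r3=0x39  N=0 Z=0
after  3: r0=0x03 r1=0x01 r2=0x01 r3=0x39  N=0 Z=0
after  4: r0=0x02 r1=0x01 r2=0x01 r3=0x39  N=0 Z=0
-- IRQ taken; context saved, return-PC = 5 --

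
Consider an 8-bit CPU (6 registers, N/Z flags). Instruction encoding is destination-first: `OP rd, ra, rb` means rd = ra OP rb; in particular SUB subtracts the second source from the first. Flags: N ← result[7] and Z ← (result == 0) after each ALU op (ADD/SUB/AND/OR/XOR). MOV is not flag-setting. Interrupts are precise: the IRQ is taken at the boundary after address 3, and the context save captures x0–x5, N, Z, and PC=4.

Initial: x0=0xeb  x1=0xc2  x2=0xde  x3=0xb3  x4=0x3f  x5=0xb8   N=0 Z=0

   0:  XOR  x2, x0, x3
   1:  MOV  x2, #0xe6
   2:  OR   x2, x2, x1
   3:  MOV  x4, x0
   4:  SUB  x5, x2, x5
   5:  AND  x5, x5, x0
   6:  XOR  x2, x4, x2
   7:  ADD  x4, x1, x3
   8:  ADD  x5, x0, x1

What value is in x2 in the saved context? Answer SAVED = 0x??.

after  0: x0=0xeb x1=0xc2 x2=0x58 x3=0xb3 x4=0x3f x5=0xb8  N=0 Z=0
after  1: x0=0xeb x1=0xc2 x2=0xe6 x3=0xb3 x4=0x3f x5=0xb8  N=0 Z=0
after  2: x0=0xeb x1=0xc2 x2=0xe6 x3=0xb3 x4=0x3f x5=0xb8  N=1 Z=0
after  3: x0=0xeb x1=0xc2 x2=0xe6 x3=0xb3 x4=0xeb x5=0xb8  N=1 Z=0
-- IRQ taken; context saved, return-PC = 4 --

SAVED = 0xe6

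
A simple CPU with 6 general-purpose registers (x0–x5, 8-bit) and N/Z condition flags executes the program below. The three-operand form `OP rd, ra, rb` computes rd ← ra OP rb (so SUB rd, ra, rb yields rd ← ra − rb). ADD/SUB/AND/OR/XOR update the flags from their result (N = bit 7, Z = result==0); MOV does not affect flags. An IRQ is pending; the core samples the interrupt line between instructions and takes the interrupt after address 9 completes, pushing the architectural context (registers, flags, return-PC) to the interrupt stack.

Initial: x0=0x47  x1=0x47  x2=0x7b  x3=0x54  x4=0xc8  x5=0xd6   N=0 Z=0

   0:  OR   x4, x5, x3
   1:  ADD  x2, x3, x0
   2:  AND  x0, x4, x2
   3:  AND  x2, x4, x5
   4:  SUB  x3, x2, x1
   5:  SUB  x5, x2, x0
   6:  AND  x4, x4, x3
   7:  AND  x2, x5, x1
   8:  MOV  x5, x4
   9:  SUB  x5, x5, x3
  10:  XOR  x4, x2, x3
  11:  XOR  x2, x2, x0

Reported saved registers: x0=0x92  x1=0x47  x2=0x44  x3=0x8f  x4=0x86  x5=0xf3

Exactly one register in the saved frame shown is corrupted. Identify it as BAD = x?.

BAD = x5

after  0: x0=0x47 x1=0x47 x2=0x7b x3=0x54 x4=0xd6 x5=0xd6  N=1 Z=0
after  1: x0=0x47 x1=0x47 x2=0x9b x3=0x54 x4=0xd6 x5=0xd6  N=1 Z=0
after  2: x0=0x92 x1=0x47 x2=0x9b x3=0x54 x4=0xd6 x5=0xd6  N=1 Z=0
after  3: x0=0x92 x1=0x47 x2=0xd6 x3=0x54 x4=0xd6 x5=0xd6  N=1 Z=0
after  4: x0=0x92 x1=0x47 x2=0xd6 x3=0x8f x4=0xd6 x5=0xd6  N=1 Z=0
after  5: x0=0x92 x1=0x47 x2=0xd6 x3=0x8f x4=0xd6 x5=0x44  N=0 Z=0
after  6: x0=0x92 x1=0x47 x2=0xd6 x3=0x8f x4=0x86 x5=0x44  N=1 Z=0
after  7: x0=0x92 x1=0x47 x2=0x44 x3=0x8f x4=0x86 x5=0x44  N=0 Z=0
after  8: x0=0x92 x1=0x47 x2=0x44 x3=0x8f x4=0x86 x5=0x86  N=0 Z=0
after  9: x0=0x92 x1=0x47 x2=0x44 x3=0x8f x4=0x86 x5=0xf7  N=1 Z=0
-- IRQ taken; context saved, return-PC = 10 --
mismatch: x5: reported 0xf3 vs actual 0xf7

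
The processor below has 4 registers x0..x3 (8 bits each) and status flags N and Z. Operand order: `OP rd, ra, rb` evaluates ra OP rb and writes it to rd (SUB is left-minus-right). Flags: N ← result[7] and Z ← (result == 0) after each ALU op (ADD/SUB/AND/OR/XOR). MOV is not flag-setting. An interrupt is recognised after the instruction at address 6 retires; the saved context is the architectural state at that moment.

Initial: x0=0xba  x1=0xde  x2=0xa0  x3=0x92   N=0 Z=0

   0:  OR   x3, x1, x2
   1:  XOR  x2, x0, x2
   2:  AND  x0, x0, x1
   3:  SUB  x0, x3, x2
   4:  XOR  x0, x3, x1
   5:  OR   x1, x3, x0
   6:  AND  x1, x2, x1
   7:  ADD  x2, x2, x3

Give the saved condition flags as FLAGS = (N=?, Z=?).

FLAGS = (N=0, Z=0)

after  0: x0=0xba x1=0xde x2=0xa0 x3=0xfe  N=1 Z=0
after  1: x0=0xba x1=0xde x2=0x1a x3=0xfe  N=0 Z=0
after  2: x0=0x9a x1=0xde x2=0x1a x3=0xfe  N=1 Z=0
after  3: x0=0xe4 x1=0xde x2=0x1a x3=0xfe  N=1 Z=0
after  4: x0=0x20 x1=0xde x2=0x1a x3=0xfe  N=0 Z=0
after  5: x0=0x20 x1=0xfe x2=0x1a x3=0xfe  N=1 Z=0
after  6: x0=0x20 x1=0x1a x2=0x1a x3=0xfe  N=0 Z=0
-- IRQ taken; context saved, return-PC = 7 --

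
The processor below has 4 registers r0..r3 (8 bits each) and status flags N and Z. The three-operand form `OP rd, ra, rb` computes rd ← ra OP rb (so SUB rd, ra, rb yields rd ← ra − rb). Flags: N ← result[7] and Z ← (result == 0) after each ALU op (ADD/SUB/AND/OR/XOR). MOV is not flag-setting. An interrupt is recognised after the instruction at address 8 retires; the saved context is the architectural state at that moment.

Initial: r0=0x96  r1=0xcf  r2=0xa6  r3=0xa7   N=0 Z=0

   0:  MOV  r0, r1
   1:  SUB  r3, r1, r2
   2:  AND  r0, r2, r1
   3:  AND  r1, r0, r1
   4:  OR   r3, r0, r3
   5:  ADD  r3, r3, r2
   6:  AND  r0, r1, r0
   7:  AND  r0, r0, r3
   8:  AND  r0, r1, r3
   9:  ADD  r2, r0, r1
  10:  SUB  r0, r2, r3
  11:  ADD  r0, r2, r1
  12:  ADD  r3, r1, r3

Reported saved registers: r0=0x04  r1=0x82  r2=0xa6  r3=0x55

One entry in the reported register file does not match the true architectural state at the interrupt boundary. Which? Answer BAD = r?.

BAD = r1

after  0: r0=0xcf r1=0xcf r2=0xa6 r3=0xa7  N=0 Z=0
after  1: r0=0xcf r1=0xcf r2=0xa6 r3=0x29  N=0 Z=0
after  2: r0=0x86 r1=0xcf r2=0xa6 r3=0x29  N=1 Z=0
after  3: r0=0x86 r1=0x86 r2=0xa6 r3=0x29  N=1 Z=0
after  4: r0=0x86 r1=0x86 r2=0xa6 r3=0xaf  N=1 Z=0
after  5: r0=0x86 r1=0x86 r2=0xa6 r3=0x55  N=0 Z=0
after  6: r0=0x86 r1=0x86 r2=0xa6 r3=0x55  N=1 Z=0
after  7: r0=0x04 r1=0x86 r2=0xa6 r3=0x55  N=0 Z=0
after  8: r0=0x04 r1=0x86 r2=0xa6 r3=0x55  N=0 Z=0
-- IRQ taken; context saved, return-PC = 9 --
mismatch: r1: reported 0x82 vs actual 0x86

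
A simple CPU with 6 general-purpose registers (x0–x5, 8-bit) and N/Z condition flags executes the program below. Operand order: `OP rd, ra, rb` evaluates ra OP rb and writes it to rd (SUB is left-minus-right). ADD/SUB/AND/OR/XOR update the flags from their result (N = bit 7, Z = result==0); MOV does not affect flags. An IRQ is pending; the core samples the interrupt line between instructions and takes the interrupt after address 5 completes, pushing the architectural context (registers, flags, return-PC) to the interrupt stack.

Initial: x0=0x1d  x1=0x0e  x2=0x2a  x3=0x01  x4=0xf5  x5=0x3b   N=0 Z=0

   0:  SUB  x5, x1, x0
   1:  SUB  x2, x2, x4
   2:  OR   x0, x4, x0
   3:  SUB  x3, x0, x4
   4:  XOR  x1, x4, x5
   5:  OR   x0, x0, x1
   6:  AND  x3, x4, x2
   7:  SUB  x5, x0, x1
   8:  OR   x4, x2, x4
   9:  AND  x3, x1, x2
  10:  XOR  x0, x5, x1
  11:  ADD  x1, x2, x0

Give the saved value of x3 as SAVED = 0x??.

after  0: x0=0x1d x1=0x0e x2=0x2a x3=0x01 x4=0xf5 x5=0xf1  N=1 Z=0
after  1: x0=0x1d x1=0x0e x2=0x35 x3=0x01 x4=0xf5 x5=0xf1  N=0 Z=0
after  2: x0=0xfd x1=0x0e x2=0x35 x3=0x01 x4=0xf5 x5=0xf1  N=1 Z=0
after  3: x0=0xfd x1=0x0e x2=0x35 x3=0x08 x4=0xf5 x5=0xf1  N=0 Z=0
after  4: x0=0xfd x1=0x04 x2=0x35 x3=0x08 x4=0xf5 x5=0xf1  N=0 Z=0
after  5: x0=0xfd x1=0x04 x2=0x35 x3=0x08 x4=0xf5 x5=0xf1  N=1 Z=0
-- IRQ taken; context saved, return-PC = 6 --

SAVED = 0x08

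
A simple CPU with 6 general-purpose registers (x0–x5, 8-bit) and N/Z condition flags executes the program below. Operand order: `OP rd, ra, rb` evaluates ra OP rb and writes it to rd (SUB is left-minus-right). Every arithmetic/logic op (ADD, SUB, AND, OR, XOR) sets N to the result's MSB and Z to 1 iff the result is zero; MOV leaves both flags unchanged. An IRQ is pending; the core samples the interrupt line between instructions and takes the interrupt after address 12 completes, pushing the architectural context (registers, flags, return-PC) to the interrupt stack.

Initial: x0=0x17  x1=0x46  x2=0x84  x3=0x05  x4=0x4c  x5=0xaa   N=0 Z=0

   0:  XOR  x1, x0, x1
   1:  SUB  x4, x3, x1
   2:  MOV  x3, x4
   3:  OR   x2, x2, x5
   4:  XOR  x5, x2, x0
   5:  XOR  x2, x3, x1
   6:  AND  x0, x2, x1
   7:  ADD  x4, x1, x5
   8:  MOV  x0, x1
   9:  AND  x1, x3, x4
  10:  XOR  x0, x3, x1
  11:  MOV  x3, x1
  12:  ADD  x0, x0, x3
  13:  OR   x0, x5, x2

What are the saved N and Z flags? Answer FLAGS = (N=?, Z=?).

FLAGS = (N=1, Z=0)

after  0: x0=0x17 x1=0x51 x2=0x84 x3=0x05 x4=0x4c x5=0xaa  N=0 Z=0
after  1: x0=0x17 x1=0x51 x2=0x84 x3=0x05 x4=0xb4 x5=0xaa  N=1 Z=0
after  2: x0=0x17 x1=0x51 x2=0x84 x3=0xb4 x4=0xb4 x5=0xaa  N=1 Z=0
after  3: x0=0x17 x1=0x51 x2=0xae x3=0xb4 x4=0xb4 x5=0xaa  N=1 Z=0
after  4: x0=0x17 x1=0x51 x2=0xae x3=0xb4 x4=0xb4 x5=0xb9  N=1 Z=0
after  5: x0=0x17 x1=0x51 x2=0xe5 x3=0xb4 x4=0xb4 x5=0xb9  N=1 Z=0
after  6: x0=0x41 x1=0x51 x2=0xe5 x3=0xb4 x4=0xb4 x5=0xb9  N=0 Z=0
after  7: x0=0x41 x1=0x51 x2=0xe5 x3=0xb4 x4=0x0a x5=0xb9  N=0 Z=0
after  8: x0=0x51 x1=0x51 x2=0xe5 x3=0xb4 x4=0x0a x5=0xb9  N=0 Z=0
after  9: x0=0x51 x1=0x00 x2=0xe5 x3=0xb4 x4=0x0a x5=0xb9  N=0 Z=1
after 10: x0=0xb4 x1=0x00 x2=0xe5 x3=0xb4 x4=0x0a x5=0xb9  N=1 Z=0
after 11: x0=0xb4 x1=0x00 x2=0xe5 x3=0x00 x4=0x0a x5=0xb9  N=1 Z=0
after 12: x0=0xb4 x1=0x00 x2=0xe5 x3=0x00 x4=0x0a x5=0xb9  N=1 Z=0
-- IRQ taken; context saved, return-PC = 13 --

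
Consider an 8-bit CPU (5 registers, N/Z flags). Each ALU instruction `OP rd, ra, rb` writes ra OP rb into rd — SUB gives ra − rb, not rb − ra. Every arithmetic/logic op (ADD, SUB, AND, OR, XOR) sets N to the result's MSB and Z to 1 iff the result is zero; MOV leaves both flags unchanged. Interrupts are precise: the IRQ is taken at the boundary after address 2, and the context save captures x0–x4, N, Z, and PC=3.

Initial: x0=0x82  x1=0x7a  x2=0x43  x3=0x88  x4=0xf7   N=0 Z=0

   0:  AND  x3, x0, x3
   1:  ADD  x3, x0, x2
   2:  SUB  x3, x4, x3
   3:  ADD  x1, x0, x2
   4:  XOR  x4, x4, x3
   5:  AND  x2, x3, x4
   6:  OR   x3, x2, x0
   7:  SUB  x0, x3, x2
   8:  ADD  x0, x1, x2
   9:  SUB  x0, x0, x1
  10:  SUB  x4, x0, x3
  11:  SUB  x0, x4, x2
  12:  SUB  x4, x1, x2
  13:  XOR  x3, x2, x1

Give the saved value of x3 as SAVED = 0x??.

after  0: x0=0x82 x1=0x7a x2=0x43 x3=0x80 x4=0xf7  N=1 Z=0
after  1: x0=0x82 x1=0x7a x2=0x43 x3=0xc5 x4=0xf7  N=1 Z=0
after  2: x0=0x82 x1=0x7a x2=0x43 x3=0x32 x4=0xf7  N=0 Z=0
-- IRQ taken; context saved, return-PC = 3 --

SAVED = 0x32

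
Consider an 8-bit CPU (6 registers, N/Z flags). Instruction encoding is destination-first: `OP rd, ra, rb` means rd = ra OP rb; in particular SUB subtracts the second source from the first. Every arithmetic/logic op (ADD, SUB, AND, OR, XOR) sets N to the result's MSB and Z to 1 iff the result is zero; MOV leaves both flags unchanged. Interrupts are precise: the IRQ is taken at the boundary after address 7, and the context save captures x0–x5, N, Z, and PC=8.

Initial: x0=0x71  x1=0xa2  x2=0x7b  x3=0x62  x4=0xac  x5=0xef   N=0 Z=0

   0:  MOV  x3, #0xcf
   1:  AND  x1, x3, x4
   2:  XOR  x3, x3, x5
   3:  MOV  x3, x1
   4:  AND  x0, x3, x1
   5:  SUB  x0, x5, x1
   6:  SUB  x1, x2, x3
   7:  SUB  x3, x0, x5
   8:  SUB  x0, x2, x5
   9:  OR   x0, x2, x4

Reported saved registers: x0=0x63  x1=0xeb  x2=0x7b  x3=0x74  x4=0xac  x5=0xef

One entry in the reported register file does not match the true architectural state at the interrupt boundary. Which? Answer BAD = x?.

after  0: x0=0x71 x1=0xa2 x2=0x7b x3=0xcf x4=0xac x5=0xef  N=0 Z=0
after  1: x0=0x71 x1=0x8c x2=0x7b x3=0xcf x4=0xac x5=0xef  N=1 Z=0
after  2: x0=0x71 x1=0x8c x2=0x7b x3=0x20 x4=0xac x5=0xef  N=0 Z=0
after  3: x0=0x71 x1=0x8c x2=0x7b x3=0x8c x4=0xac x5=0xef  N=0 Z=0
after  4: x0=0x8c x1=0x8c x2=0x7b x3=0x8c x4=0xac x5=0xef  N=1 Z=0
after  5: x0=0x63 x1=0x8c x2=0x7b x3=0x8c x4=0xac x5=0xef  N=0 Z=0
after  6: x0=0x63 x1=0xef x2=0x7b x3=0x8c x4=0xac x5=0xef  N=1 Z=0
after  7: x0=0x63 x1=0xef x2=0x7b x3=0x74 x4=0xac x5=0xef  N=0 Z=0
-- IRQ taken; context saved, return-PC = 8 --
mismatch: x1: reported 0xeb vs actual 0xef

BAD = x1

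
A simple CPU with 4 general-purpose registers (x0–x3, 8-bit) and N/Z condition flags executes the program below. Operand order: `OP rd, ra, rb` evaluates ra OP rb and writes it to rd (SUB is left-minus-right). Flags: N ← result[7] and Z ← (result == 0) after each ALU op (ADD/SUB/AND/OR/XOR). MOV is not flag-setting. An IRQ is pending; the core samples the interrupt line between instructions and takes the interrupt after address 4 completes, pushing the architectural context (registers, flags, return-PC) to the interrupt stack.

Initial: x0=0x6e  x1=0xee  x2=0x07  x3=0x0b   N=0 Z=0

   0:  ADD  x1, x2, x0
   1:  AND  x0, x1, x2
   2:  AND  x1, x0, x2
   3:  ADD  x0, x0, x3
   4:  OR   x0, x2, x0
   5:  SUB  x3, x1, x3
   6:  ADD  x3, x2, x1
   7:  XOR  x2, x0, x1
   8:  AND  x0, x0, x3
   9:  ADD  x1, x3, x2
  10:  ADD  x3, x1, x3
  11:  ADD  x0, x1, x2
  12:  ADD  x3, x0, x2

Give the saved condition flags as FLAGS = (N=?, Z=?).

FLAGS = (N=0, Z=0)

after  0: x0=0x6e x1=0x75 x2=0x07 x3=0x0b  N=0 Z=0
after  1: x0=0x05 x1=0x75 x2=0x07 x3=0x0b  N=0 Z=0
after  2: x0=0x05 x1=0x05 x2=0x07 x3=0x0b  N=0 Z=0
after  3: x0=0x10 x1=0x05 x2=0x07 x3=0x0b  N=0 Z=0
after  4: x0=0x17 x1=0x05 x2=0x07 x3=0x0b  N=0 Z=0
-- IRQ taken; context saved, return-PC = 5 --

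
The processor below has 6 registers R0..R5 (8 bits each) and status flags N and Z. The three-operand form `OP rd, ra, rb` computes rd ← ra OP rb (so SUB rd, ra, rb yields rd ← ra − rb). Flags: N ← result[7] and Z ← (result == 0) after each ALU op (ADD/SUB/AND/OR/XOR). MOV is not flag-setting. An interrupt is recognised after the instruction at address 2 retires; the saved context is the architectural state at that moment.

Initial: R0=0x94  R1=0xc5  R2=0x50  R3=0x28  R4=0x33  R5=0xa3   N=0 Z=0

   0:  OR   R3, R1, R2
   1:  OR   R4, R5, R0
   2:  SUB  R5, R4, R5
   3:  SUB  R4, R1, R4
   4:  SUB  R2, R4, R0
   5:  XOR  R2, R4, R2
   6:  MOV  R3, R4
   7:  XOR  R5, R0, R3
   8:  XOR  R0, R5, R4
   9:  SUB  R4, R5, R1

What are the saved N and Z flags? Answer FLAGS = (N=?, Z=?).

FLAGS = (N=0, Z=0)

after  0: R0=0x94 R1=0xc5 R2=0x50 R3=0xd5 R4=0x33 R5=0xa3  N=1 Z=0
after  1: R0=0x94 R1=0xc5 R2=0x50 R3=0xd5 R4=0xb7 R5=0xa3  N=1 Z=0
after  2: R0=0x94 R1=0xc5 R2=0x50 R3=0xd5 R4=0xb7 R5=0x14  N=0 Z=0
-- IRQ taken; context saved, return-PC = 3 --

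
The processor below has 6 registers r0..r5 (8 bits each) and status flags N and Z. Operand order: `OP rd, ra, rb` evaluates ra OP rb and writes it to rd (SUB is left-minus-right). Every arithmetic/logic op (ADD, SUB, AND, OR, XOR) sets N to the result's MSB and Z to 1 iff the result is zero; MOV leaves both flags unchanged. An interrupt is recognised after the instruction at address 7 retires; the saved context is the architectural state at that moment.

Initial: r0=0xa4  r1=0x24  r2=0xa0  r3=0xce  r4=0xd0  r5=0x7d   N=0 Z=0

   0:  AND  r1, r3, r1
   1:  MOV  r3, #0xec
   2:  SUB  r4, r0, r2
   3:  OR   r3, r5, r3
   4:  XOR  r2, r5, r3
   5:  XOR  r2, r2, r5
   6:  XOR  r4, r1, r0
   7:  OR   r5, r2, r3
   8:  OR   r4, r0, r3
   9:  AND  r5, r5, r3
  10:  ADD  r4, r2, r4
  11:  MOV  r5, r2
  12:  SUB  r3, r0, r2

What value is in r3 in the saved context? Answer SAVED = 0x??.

SAVED = 0xfd

after  0: r0=0xa4 r1=0x04 r2=0xa0 r3=0xce r4=0xd0 r5=0x7d  N=0 Z=0
after  1: r0=0xa4 r1=0x04 r2=0xa0 r3=0xec r4=0xd0 r5=0x7d  N=0 Z=0
after  2: r0=0xa4 r1=0x04 r2=0xa0 r3=0xec r4=0x04 r5=0x7d  N=0 Z=0
after  3: r0=0xa4 r1=0x04 r2=0xa0 r3=0xfd r4=0x04 r5=0x7d  N=1 Z=0
after  4: r0=0xa4 r1=0x04 r2=0x80 r3=0xfd r4=0x04 r5=0x7d  N=1 Z=0
after  5: r0=0xa4 r1=0x04 r2=0xfd r3=0xfd r4=0x04 r5=0x7d  N=1 Z=0
after  6: r0=0xa4 r1=0x04 r2=0xfd r3=0xfd r4=0xa0 r5=0x7d  N=1 Z=0
after  7: r0=0xa4 r1=0x04 r2=0xfd r3=0xfd r4=0xa0 r5=0xfd  N=1 Z=0
-- IRQ taken; context saved, return-PC = 8 --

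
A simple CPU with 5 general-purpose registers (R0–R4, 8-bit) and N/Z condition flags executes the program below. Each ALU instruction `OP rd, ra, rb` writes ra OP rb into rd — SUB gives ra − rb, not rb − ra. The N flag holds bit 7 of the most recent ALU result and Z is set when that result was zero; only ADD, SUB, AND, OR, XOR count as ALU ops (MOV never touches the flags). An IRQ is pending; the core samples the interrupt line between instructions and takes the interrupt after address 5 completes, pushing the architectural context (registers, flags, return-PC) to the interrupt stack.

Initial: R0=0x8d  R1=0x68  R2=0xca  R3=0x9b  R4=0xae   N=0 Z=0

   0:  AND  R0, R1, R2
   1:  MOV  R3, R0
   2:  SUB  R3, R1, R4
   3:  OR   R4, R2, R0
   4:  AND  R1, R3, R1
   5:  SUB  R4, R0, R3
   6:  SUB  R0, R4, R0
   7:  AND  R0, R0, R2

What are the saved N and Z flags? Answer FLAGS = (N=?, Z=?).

after  0: R0=0x48 R1=0x68 R2=0xca R3=0x9b R4=0xae  N=0 Z=0
after  1: R0=0x48 R1=0x68 R2=0xca R3=0x48 R4=0xae  N=0 Z=0
after  2: R0=0x48 R1=0x68 R2=0xca R3=0xba R4=0xae  N=1 Z=0
after  3: R0=0x48 R1=0x68 R2=0xca R3=0xba R4=0xca  N=1 Z=0
after  4: R0=0x48 R1=0x28 R2=0xca R3=0xba R4=0xca  N=0 Z=0
after  5: R0=0x48 R1=0x28 R2=0xca R3=0xba R4=0x8e  N=1 Z=0
-- IRQ taken; context saved, return-PC = 6 --

FLAGS = (N=1, Z=0)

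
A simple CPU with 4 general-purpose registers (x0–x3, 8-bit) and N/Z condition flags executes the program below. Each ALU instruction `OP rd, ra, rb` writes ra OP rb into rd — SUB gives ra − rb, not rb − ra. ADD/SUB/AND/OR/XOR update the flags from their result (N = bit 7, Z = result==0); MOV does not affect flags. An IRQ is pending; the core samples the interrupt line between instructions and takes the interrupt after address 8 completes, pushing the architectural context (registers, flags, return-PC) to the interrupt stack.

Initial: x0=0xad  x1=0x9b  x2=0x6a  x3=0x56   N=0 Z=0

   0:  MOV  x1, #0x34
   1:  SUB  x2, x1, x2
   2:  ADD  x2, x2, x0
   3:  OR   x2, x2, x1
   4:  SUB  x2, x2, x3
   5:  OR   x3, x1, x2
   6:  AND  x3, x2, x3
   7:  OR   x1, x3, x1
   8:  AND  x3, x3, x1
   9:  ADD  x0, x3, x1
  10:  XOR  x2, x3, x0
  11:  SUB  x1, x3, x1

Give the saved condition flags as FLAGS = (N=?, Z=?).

FLAGS = (N=0, Z=0)

after  0: x0=0xad x1=0x34 x2=0x6a x3=0x56  N=0 Z=0
after  1: x0=0xad x1=0x34 x2=0xca x3=0x56  N=1 Z=0
after  2: x0=0xad x1=0x34 x2=0x77 x3=0x56  N=0 Z=0
after  3: x0=0xad x1=0x34 x2=0x77 x3=0x56  N=0 Z=0
after  4: x0=0xad x1=0x34 x2=0x21 x3=0x56  N=0 Z=0
after  5: x0=0xad x1=0x34 x2=0x21 x3=0x35  N=0 Z=0
after  6: x0=0xad x1=0x34 x2=0x21 x3=0x21  N=0 Z=0
after  7: x0=0xad x1=0x35 x2=0x21 x3=0x21  N=0 Z=0
after  8: x0=0xad x1=0x35 x2=0x21 x3=0x21  N=0 Z=0
-- IRQ taken; context saved, return-PC = 9 --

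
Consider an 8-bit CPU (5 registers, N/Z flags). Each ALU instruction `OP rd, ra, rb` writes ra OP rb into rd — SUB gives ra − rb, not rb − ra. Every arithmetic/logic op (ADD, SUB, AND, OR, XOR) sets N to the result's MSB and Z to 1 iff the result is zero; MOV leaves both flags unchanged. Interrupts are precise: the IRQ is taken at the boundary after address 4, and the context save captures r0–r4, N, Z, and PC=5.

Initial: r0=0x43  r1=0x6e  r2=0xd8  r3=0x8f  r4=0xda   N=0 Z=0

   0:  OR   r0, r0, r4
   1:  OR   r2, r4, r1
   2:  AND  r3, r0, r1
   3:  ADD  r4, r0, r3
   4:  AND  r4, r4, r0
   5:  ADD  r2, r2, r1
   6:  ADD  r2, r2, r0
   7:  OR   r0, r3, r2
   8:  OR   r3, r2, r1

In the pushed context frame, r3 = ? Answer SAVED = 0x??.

SAVED = 0x4a

after  0: r0=0xdb r1=0x6e r2=0xd8 r3=0x8f r4=0xda  N=1 Z=0
after  1: r0=0xdb r1=0x6e r2=0xfe r3=0x8f r4=0xda  N=1 Z=0
after  2: r0=0xdb r1=0x6e r2=0xfe r3=0x4a r4=0xda  N=0 Z=0
after  3: r0=0xdb r1=0x6e r2=0xfe r3=0x4a r4=0x25  N=0 Z=0
after  4: r0=0xdb r1=0x6e r2=0xfe r3=0x4a r4=0x01  N=0 Z=0
-- IRQ taken; context saved, return-PC = 5 --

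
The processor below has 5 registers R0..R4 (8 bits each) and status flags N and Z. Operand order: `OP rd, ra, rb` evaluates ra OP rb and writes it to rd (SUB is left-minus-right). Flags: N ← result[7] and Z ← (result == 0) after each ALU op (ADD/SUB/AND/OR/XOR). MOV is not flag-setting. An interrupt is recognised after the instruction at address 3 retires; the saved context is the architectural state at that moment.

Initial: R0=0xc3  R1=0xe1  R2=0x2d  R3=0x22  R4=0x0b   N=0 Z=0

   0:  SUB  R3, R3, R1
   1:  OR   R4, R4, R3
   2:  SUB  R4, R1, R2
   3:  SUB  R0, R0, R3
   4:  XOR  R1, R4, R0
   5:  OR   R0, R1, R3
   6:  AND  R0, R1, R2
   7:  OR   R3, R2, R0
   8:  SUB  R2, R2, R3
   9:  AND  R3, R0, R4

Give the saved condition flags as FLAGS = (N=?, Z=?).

after  0: R0=0xc3 R1=0xe1 R2=0x2d R3=0x41 R4=0x0b  N=0 Z=0
after  1: R0=0xc3 R1=0xe1 R2=0x2d R3=0x41 R4=0x4b  N=0 Z=0
after  2: R0=0xc3 R1=0xe1 R2=0x2d R3=0x41 R4=0xb4  N=1 Z=0
after  3: R0=0x82 R1=0xe1 R2=0x2d R3=0x41 R4=0xb4  N=1 Z=0
-- IRQ taken; context saved, return-PC = 4 --

FLAGS = (N=1, Z=0)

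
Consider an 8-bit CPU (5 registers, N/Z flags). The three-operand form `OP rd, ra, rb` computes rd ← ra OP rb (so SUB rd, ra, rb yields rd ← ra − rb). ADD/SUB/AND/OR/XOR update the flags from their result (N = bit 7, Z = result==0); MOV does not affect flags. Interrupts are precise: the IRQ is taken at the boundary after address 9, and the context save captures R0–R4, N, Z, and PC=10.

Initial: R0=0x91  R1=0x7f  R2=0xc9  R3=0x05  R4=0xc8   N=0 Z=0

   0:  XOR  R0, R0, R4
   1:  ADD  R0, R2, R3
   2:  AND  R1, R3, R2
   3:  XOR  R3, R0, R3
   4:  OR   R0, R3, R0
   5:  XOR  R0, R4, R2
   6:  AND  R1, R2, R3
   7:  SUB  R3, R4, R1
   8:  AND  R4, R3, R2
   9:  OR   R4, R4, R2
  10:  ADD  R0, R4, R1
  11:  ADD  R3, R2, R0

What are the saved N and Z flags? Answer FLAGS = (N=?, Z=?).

after  0: R0=0x59 R1=0x7f R2=0xc9 R3=0x05 R4=0xc8  N=0 Z=0
after  1: R0=0xce R1=0x7f R2=0xc9 R3=0x05 R4=0xc8  N=1 Z=0
after  2: R0=0xce R1=0x01 R2=0xc9 R3=0x05 R4=0xc8  N=0 Z=0
after  3: R0=0xce R1=0x01 R2=0xc9 R3=0xcb R4=0xc8  N=1 Z=0
after  4: R0=0xcf R1=0x01 R2=0xc9 R3=0xcb R4=0xc8  N=1 Z=0
after  5: R0=0x01 R1=0x01 R2=0xc9 R3=0xcb R4=0xc8  N=0 Z=0
after  6: R0=0x01 R1=0xc9 R2=0xc9 R3=0xcb R4=0xc8  N=1 Z=0
after  7: R0=0x01 R1=0xc9 R2=0xc9 R3=0xff R4=0xc8  N=1 Z=0
after  8: R0=0x01 R1=0xc9 R2=0xc9 R3=0xff R4=0xc9  N=1 Z=0
after  9: R0=0x01 R1=0xc9 R2=0xc9 R3=0xff R4=0xc9  N=1 Z=0
-- IRQ taken; context saved, return-PC = 10 --

FLAGS = (N=1, Z=0)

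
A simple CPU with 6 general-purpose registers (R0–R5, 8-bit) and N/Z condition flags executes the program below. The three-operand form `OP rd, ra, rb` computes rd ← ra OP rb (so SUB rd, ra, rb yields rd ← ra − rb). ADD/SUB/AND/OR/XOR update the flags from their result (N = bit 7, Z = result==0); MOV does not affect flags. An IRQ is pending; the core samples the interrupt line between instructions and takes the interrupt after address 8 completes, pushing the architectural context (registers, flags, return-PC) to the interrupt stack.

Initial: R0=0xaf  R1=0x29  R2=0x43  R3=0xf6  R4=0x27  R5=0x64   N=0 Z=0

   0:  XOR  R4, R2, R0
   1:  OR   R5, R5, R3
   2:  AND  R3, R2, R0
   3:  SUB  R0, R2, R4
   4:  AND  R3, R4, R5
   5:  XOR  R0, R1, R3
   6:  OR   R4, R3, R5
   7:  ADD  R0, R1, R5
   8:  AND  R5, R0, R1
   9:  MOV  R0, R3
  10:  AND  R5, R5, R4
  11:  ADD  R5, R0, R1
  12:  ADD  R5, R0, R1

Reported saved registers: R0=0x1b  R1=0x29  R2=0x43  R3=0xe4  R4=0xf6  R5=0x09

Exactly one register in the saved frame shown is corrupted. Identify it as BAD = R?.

BAD = R0

after  0: R0=0xaf R1=0x29 R2=0x43 R3=0xf6 R4=0xec R5=0x64  N=1 Z=0
after  1: R0=0xaf R1=0x29 R2=0x43 R3=0xf6 R4=0xec R5=0xf6  N=1 Z=0
after  2: R0=0xaf R1=0x29 R2=0x43 R3=0x03 R4=0xec R5=0xf6  N=0 Z=0
after  3: R0=0x57 R1=0x29 R2=0x43 R3=0x03 R4=0xec R5=0xf6  N=0 Z=0
after  4: R0=0x57 R1=0x29 R2=0x43 R3=0xe4 R4=0xec R5=0xf6  N=1 Z=0
after  5: R0=0xcd R1=0x29 R2=0x43 R3=0xe4 R4=0xec R5=0xf6  N=1 Z=0
after  6: R0=0xcd R1=0x29 R2=0x43 R3=0xe4 R4=0xf6 R5=0xf6  N=1 Z=0
after  7: R0=0x1f R1=0x29 R2=0x43 R3=0xe4 R4=0xf6 R5=0xf6  N=0 Z=0
after  8: R0=0x1f R1=0x29 R2=0x43 R3=0xe4 R4=0xf6 R5=0x09  N=0 Z=0
-- IRQ taken; context saved, return-PC = 9 --
mismatch: R0: reported 0x1b vs actual 0x1f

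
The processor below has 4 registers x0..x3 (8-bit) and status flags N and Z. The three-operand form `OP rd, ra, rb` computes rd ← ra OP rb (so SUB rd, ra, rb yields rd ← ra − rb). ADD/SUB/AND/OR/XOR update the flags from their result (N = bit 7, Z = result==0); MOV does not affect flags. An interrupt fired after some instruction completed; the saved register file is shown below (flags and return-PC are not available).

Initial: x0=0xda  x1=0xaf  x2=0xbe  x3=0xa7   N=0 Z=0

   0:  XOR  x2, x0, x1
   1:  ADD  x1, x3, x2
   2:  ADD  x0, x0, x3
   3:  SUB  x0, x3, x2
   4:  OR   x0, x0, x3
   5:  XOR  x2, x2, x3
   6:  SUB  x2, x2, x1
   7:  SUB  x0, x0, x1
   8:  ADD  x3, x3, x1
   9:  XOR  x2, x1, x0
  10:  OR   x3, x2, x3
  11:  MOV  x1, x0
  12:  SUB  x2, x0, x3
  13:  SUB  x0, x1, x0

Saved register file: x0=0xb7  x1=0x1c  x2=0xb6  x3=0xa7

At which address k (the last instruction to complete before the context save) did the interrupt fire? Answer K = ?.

after  0: x0=0xda x1=0xaf x2=0x75 x3=0xa7  N=0 Z=0
after  1: x0=0xda x1=0x1c x2=0x75 x3=0xa7  N=0 Z=0
after  2: x0=0x81 x1=0x1c x2=0x75 x3=0xa7  N=1 Z=0
after  3: x0=0x32 x1=0x1c x2=0x75 x3=0xa7  N=0 Z=0
after  4: x0=0xb7 x1=0x1c x2=0x75 x3=0xa7  N=1 Z=0
after  5: x0=0xb7 x1=0x1c x2=0xd2 x3=0xa7  N=1 Z=0
after  6: x0=0xb7 x1=0x1c x2=0xb6 x3=0xa7  N=1 Z=0
-- IRQ taken; context saved, return-PC = 7 --

K = 6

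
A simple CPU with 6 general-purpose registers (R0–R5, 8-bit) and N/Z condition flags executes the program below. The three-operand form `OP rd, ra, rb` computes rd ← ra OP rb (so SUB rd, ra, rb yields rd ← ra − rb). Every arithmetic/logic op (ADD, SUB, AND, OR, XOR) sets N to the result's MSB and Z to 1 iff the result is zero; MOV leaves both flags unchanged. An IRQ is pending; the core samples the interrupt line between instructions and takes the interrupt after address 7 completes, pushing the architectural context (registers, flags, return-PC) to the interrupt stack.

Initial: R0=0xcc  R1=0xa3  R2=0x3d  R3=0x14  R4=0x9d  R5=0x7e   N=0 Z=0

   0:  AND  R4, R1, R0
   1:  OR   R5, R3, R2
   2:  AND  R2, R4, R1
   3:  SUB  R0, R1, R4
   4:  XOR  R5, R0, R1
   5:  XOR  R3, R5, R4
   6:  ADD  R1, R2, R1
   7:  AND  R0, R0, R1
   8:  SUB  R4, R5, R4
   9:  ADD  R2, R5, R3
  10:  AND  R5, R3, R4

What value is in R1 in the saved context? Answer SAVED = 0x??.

SAVED = 0x23

after  0: R0=0xcc R1=0xa3 R2=0x3d R3=0x14 R4=0x80 R5=0x7e  N=1 Z=0
after  1: R0=0xcc R1=0xa3 R2=0x3d R3=0x14 R4=0x80 R5=0x3d  N=0 Z=0
after  2: R0=0xcc R1=0xa3 R2=0x80 R3=0x14 R4=0x80 R5=0x3d  N=1 Z=0
after  3: R0=0x23 R1=0xa3 R2=0x80 R3=0x14 R4=0x80 R5=0x3d  N=0 Z=0
after  4: R0=0x23 R1=0xa3 R2=0x80 R3=0x14 R4=0x80 R5=0x80  N=1 Z=0
after  5: R0=0x23 R1=0xa3 R2=0x80 R3=0x00 R4=0x80 R5=0x80  N=0 Z=1
after  6: R0=0x23 R1=0x23 R2=0x80 R3=0x00 R4=0x80 R5=0x80  N=0 Z=0
after  7: R0=0x23 R1=0x23 R2=0x80 R3=0x00 R4=0x80 R5=0x80  N=0 Z=0
-- IRQ taken; context saved, return-PC = 8 --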